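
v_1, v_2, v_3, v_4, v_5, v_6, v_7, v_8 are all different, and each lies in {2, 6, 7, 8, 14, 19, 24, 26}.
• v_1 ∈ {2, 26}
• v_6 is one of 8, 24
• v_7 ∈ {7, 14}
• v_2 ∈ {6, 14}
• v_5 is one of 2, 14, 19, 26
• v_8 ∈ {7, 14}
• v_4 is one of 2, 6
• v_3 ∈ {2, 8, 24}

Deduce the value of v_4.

The 8 variables draw from only 8 values {2, 6, 7, 8, 14, 19, 24, 26}, so each is used; only v_5 can be 19, hence v_5 = 19.
The 7 still-open variables together cover exactly {2, 6, 7, 8, 14, 24, 26} — 7 values for 7 variables — and 26 appears only in v_1's list, so v_1 = 26.
The 2 variables v_7 and v_8 are confined to {7, 14}, which locks those values in; drop them from v_2.
v_2 must be 6 (only option left). Eliminate 6 elsewhere: v_4.
So v_4 = 2.

2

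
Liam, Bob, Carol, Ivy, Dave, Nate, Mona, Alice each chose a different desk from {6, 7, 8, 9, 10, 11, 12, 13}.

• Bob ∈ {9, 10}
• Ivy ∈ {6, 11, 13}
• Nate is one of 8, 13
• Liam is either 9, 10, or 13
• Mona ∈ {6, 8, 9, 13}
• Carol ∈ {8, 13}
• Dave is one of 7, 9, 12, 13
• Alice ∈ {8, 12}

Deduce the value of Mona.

6

The 8 variables together cover exactly {6, 7, 8, 9, 10, 11, 12, 13} — 8 values for 8 variables — and 7 appears only in Dave's list, so Dave = 7.
Among the 7 still-open variables, 11 fits only Ivy (and all 7 values in {6, 8, 9, 10, 11, 12, 13} must be used), so Ivy = 11.
The 6 still-open variables draw from only 6 values {6, 8, 9, 10, 12, 13}, so each is used; only Mona can be 6, hence Mona = 6.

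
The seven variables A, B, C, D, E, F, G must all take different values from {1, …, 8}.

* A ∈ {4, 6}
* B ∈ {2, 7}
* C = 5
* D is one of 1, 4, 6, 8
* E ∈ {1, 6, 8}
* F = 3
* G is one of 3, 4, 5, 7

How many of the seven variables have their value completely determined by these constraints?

2

C has just one choice, so C = 5. Remove 5 from G.
F has just one choice, so F = 3. Eliminate 3 elsewhere: G.
Determined: C=5, F=3. The other variables each still have more than one consistent value. That makes 2.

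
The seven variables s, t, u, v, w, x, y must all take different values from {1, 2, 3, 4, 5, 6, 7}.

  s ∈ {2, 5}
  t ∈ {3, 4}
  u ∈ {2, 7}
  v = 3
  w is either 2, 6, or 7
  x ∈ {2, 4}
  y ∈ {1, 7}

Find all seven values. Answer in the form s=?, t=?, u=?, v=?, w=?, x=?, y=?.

v's domain is down to {3}, so v = 3. So t can't be 3.
That leaves t = 4. Eliminate 4 elsewhere: x.
x has just one choice, so x = 2. Remove 2 from s, u, w.
s's domain is down to {5}, so s = 5.
u must be 7 (only option left). Eliminate 7 elsewhere: w, y.
w's domain is down to {6}, so w = 6.
That leaves y = 1.

s=5, t=4, u=7, v=3, w=6, x=2, y=1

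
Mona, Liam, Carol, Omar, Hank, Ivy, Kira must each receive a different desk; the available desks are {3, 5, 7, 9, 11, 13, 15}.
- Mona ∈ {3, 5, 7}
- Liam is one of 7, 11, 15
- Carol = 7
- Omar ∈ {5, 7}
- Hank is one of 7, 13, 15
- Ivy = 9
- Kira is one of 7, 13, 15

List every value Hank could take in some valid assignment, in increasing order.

Carol has just one choice, so Carol = 7. Strike 7 from Mona, Liam, Omar, Hank, Kira.
Omar's domain is down to {5}, so Omar = 5. So Mona can't be 5.
Ivy must be 9 (only option left).
That leaves Mona = 3.
The 3 still-open variables together cover exactly {11, 13, 15} — 3 values for 3 variables — and 11 appears only in Liam's list, so Liam = 11.
No further eliminations apply; Hank can still be any of 13, 15.

13, 15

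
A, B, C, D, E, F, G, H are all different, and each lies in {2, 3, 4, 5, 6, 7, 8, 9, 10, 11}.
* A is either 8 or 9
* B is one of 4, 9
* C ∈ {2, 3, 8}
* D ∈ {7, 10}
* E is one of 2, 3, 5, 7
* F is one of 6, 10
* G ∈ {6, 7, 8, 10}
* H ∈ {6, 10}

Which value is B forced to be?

4

F and H between them cover only {6, 10} — a naked pair. Remove those values from D, G.
D has just one choice, so D = 7. Eliminate 7 elsewhere: E, G.
G must be 8 (only option left). Strike 8 from A, C.
A has just one choice, so A = 9. Strike 9 from B.
So B = 4.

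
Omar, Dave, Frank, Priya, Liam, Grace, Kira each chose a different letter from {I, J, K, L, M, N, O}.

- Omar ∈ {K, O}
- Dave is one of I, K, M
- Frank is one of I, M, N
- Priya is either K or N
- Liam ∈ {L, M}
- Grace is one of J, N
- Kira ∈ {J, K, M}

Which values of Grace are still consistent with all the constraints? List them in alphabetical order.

Among the 7 variables, L fits only Liam (and all 7 values in {I, J, K, L, M, N, O} must be used), so Liam = L.
The 6 still-open variables draw from only 6 values {I, J, K, M, N, O}, so each is used; only Omar can be O, hence Omar = O.
No further eliminations apply; Grace can still be any of J, N.

J, N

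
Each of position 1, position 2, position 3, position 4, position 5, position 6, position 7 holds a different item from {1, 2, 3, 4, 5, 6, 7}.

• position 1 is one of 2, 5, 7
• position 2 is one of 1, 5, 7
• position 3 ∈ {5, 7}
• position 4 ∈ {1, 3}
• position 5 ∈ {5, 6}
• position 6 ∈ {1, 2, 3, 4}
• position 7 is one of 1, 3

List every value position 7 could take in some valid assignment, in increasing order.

1, 3

The 7 variables draw from only 7 values {1, 2, 3, 4, 5, 6, 7}, so each is used; only position 6 can be 4, hence position 6 = 4.
Among the 6 still-open variables, 2 fits only position 1 (and all 6 values in {1, 2, 3, 5, 6, 7} must be used), so position 1 = 2.
Among the 5 still-open variables, 6 fits only position 5 (and all 5 values in {1, 3, 5, 6, 7} must be used), so position 5 = 6.
position 4 and position 7 share exactly the 2 values {1, 3}; by pigeonhole those values go to them, so strike 1, 3 from position 2.
No further eliminations apply; position 7 can still be any of 1, 3.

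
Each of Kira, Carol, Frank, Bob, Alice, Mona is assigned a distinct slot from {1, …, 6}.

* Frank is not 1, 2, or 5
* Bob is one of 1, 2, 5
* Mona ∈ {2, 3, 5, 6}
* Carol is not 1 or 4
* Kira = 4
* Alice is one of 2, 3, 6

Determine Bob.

1

Kira has just one choice, so Kira = 4. Eliminate 4 elsewhere: Frank.
The 5 still-open variables together cover exactly {1, 2, 3, 5, 6} — 5 values for 5 variables — and 1 appears only in Bob's list, so Bob = 1.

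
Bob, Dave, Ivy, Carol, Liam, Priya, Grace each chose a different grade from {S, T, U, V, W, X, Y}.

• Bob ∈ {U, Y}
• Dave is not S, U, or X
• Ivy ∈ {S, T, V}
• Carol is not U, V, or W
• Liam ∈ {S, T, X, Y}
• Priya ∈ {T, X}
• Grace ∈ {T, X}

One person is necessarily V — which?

Ivy

Among the 7 variables, U fits only Bob (and all 7 values in {S, T, U, V, W, X, Y} must be used), so Bob = U.
Among the 6 still-open variables, W fits only Dave (and all 6 values in {S, T, V, W, X, Y} must be used), so Dave = W.
Among the 5 still-open variables, V fits only Ivy (and all 5 values in {S, T, V, X, Y} must be used), so Ivy = V.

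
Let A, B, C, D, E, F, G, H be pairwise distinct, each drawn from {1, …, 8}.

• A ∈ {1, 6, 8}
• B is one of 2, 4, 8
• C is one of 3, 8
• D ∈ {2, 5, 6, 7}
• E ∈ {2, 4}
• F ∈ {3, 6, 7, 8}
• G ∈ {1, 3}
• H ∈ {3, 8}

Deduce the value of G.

1

The 8 variables draw from only 8 values {1, 2, 3, 4, 5, 6, 7, 8}, so each is used; only D can be 5, hence D = 5.
The 7 still-open variables draw from only 7 values {1, 2, 3, 4, 6, 7, 8}, so each is used; only F can be 7, hence F = 7.
The 6 still-open variables together cover exactly {1, 2, 3, 4, 6, 8} — 6 values for 6 variables — and 6 appears only in A's list, so A = 6.
Among the 5 still-open variables, 1 fits only G (and all 5 values in {1, 2, 3, 4, 8} must be used), so G = 1.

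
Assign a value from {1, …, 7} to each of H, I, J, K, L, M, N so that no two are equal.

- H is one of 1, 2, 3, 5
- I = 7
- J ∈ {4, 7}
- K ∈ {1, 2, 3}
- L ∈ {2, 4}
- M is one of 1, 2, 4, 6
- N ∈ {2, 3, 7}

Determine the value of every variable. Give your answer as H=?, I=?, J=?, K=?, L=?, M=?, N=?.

H=5, I=7, J=4, K=1, L=2, M=6, N=3

I's domain is down to {7}, so I = 7. Strike 7 from J, N.
J must be 4 (only option left). Eliminate 4 elsewhere: L, M.
L's domain is down to {2}, so L = 2. So H, K, M, N can't be 2.
N has just one choice, so N = 3. Eliminate 3 elsewhere: H, K.
K's domain is down to {1}, so K = 1. Remove 1 from H, M.
M must be 6 (only option left).
H has just one choice, so H = 5.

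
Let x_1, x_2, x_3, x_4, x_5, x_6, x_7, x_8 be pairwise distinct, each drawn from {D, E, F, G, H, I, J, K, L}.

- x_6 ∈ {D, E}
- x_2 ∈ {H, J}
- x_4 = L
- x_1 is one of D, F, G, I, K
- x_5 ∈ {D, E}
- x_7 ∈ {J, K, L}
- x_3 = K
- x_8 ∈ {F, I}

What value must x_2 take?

H

x_3's domain is down to {K}, so x_3 = K. So x_1, x_7 can't be K.
x_4 has just one choice, so x_4 = L. Eliminate L elsewhere: x_7.
x_7 must be J (only option left). Eliminate J elsewhere: x_2.
So x_2 = H.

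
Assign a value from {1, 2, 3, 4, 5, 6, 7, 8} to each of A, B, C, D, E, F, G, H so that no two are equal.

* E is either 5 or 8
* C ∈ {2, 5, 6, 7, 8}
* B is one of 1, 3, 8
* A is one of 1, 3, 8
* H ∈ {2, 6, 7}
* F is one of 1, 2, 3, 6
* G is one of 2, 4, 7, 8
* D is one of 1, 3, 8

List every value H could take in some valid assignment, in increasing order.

The 8 variables together cover exactly {1, 2, 3, 4, 5, 6, 7, 8} — 8 values for 8 variables — and 4 appears only in G's list, so G = 4.
A, B, D share exactly the 3 values {1, 3, 8}; by pigeonhole those values go to them, so strike 1, 3, 8 from C, E, F.
E's domain is down to {5}, so E = 5. Strike 5 from C.
No further eliminations apply; H can still be any of 2, 6, 7.

2, 6, 7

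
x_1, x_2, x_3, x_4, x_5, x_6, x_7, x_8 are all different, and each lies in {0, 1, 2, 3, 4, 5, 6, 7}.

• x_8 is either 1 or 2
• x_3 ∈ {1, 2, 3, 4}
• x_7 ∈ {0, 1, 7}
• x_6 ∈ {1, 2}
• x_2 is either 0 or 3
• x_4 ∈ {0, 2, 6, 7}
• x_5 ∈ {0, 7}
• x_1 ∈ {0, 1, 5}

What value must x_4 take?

6

Among the 8 variables, 4 fits only x_3 (and all 8 values in {0, 1, 2, 3, 4, 5, 6, 7} must be used), so x_3 = 4.
Among the 7 still-open variables, 3 fits only x_2 (and all 7 values in {0, 1, 2, 3, 5, 6, 7} must be used), so x_2 = 3.
The 6 still-open variables draw from only 6 values {0, 1, 2, 5, 6, 7}, so each is used; only x_1 can be 5, hence x_1 = 5.
Among the 5 still-open variables, 6 fits only x_4 (and all 5 values in {0, 1, 2, 6, 7} must be used), so x_4 = 6.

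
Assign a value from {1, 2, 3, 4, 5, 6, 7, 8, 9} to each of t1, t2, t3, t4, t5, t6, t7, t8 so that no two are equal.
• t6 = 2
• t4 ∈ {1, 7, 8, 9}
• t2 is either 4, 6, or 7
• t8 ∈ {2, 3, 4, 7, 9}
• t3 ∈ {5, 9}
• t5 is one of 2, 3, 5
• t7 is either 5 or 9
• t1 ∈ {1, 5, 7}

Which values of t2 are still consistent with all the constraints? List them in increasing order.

t6 has just one choice, so t6 = 2. Eliminate 2 elsewhere: t5, t8.
t3 and t7 between them cover only {5, 9} — a naked pair. Remove those values from t1, t4, t5, t8.
t5 has just one choice, so t5 = 3. Eliminate 3 elsewhere: t8.
No further eliminations apply; t2 can still be any of 4, 6, 7.

4, 6, 7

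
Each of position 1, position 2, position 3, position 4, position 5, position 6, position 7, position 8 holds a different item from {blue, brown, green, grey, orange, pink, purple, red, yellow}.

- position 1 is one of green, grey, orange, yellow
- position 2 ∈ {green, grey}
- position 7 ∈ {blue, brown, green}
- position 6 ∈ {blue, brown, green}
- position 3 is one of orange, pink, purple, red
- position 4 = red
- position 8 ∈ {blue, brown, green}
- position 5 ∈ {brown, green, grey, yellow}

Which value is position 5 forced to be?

position 4's domain is down to {red}, so position 4 = red. So position 3 can't be red.
position 6, position 7, position 8 share exactly the 3 values {blue, brown, green}; by pigeonhole those values go to them, so strike blue, brown, green from position 1, position 2, position 5.
position 2 must be grey (only option left). So position 1, position 5 can't be grey.
So position 5 = yellow.

yellow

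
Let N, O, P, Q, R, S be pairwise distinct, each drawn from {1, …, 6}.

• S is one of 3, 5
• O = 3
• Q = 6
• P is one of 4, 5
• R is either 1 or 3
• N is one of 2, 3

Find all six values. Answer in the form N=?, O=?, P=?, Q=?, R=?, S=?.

O must be 3 (only option left). Eliminate 3 elsewhere: N, R, S.
Q has just one choice, so Q = 6.
R must be 1 (only option left).
S has just one choice, so S = 5. Eliminate 5 elsewhere: P.
N's domain is down to {2}, so N = 2.
P has just one choice, so P = 4.

N=2, O=3, P=4, Q=6, R=1, S=5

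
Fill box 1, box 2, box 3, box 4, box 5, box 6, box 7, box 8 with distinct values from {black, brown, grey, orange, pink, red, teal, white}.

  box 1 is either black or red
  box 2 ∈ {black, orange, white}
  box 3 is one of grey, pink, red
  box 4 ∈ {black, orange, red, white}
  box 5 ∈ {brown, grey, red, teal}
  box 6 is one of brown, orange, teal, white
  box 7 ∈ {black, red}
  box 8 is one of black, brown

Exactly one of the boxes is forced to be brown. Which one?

The 8 variables together cover exactly {black, brown, grey, orange, pink, red, teal, white} — 8 values for 8 variables — and pink appears only in box 3's list, so box 3 = pink.
Among the 7 still-open variables, grey fits only box 5 (and all 7 values in {black, brown, grey, orange, red, teal, white} must be used), so box 5 = grey.
Among the 6 still-open variables, teal fits only box 6 (and all 6 values in {black, brown, orange, red, teal, white} must be used), so box 6 = teal.
Among the 5 still-open variables, brown fits only box 8 (and all 5 values in {black, brown, orange, red, white} must be used), so box 8 = brown.

box 8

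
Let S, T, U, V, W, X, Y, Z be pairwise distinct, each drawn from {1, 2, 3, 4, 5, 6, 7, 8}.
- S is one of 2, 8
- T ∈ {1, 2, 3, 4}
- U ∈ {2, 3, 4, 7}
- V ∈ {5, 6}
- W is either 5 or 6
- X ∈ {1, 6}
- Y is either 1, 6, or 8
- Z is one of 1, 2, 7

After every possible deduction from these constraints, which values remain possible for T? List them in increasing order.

3, 4

The 2 variables V and W are confined to {5, 6}, which locks those values in; drop them from X, Y.
X must be 1 (only option left). Remove 1 from T, Y, Z.
Y's domain is down to {8}, so Y = 8. Eliminate 8 elsewhere: S.
S's domain is down to {2}, so S = 2. So T, U, Z can't be 2.
That leaves Z = 7. Remove 7 from U.
No further eliminations apply; T can still be any of 3, 4.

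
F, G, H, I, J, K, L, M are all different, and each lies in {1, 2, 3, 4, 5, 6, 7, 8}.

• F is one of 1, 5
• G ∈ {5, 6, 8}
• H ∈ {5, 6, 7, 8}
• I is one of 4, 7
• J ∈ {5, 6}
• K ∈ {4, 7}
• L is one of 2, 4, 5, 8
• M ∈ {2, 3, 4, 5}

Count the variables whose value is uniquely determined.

Among the 8 variables, 1 fits only F (and all 8 values in {1, 2, 3, 4, 5, 6, 7, 8} must be used), so F = 1.
The 7 still-open variables draw from only 7 values {2, 3, 4, 5, 6, 7, 8}, so each is used; only M can be 3, hence M = 3.
Among the 6 still-open variables, 2 fits only L (and all 6 values in {2, 4, 5, 6, 7, 8} must be used), so L = 2.
I and K share exactly the 2 values {4, 7}; by pigeonhole those values go to them, so strike 4, 7 from H.
Determined: F=1, L=2, M=3. The other variables each still have more than one consistent value. That makes 3.

3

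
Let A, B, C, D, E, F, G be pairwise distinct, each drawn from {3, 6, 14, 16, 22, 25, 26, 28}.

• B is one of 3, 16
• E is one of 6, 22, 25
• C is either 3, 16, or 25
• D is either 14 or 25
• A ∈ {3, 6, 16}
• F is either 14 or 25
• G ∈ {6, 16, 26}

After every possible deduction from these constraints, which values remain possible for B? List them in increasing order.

3, 16

The 7 variables draw from only 7 values {3, 6, 14, 16, 22, 25, 26}, so each is used; only E can be 22, hence E = 22.
Among the 6 still-open variables, 26 fits only G (and all 6 values in {3, 6, 14, 16, 25, 26} must be used), so G = 26.
The 5 still-open variables draw from only 5 values {3, 6, 14, 16, 25}, so each is used; only A can be 6, hence A = 6.
The 2 variables D and F are confined to {14, 25}, which locks those values in; drop them from C.
No further eliminations apply; B can still be any of 3, 16.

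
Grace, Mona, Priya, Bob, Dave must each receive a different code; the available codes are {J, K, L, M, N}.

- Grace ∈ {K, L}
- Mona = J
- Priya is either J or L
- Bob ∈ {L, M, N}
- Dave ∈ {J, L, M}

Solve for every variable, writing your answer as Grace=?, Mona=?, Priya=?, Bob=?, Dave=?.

Mona has just one choice, so Mona = J. Remove J from Priya, Dave.
That leaves Priya = L. So Grace, Bob, Dave can't be L.
That leaves Dave = M. Strike M from Bob.
Grace's domain is down to {K}, so Grace = K.
That leaves Bob = N.

Grace=K, Mona=J, Priya=L, Bob=N, Dave=M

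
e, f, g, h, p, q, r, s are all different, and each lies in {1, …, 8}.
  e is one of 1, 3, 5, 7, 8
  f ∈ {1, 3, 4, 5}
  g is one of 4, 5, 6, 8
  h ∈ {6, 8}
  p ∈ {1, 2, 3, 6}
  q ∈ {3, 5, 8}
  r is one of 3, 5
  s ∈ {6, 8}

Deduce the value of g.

Among the 8 variables, 2 fits only p (and all 8 values in {1, 2, 3, 4, 5, 6, 7, 8} must be used), so p = 2.
Among the 7 still-open variables, 7 fits only e (and all 7 values in {1, 3, 4, 5, 6, 7, 8} must be used), so e = 7.
The 6 still-open variables draw from only 6 values {1, 3, 4, 5, 6, 8}, so each is used; only f can be 1, hence f = 1.
The 5 still-open variables together cover exactly {3, 4, 5, 6, 8} — 5 values for 5 variables — and 4 appears only in g's list, so g = 4.

4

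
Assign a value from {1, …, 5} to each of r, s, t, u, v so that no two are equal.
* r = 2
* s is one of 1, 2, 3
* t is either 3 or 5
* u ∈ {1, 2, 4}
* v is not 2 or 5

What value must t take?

r's domain is down to {2}, so r = 2. Remove 2 from s, u.
The 4 still-open variables together cover exactly {1, 3, 4, 5} — 4 values for 4 variables — and 5 appears only in t's list, so t = 5.

5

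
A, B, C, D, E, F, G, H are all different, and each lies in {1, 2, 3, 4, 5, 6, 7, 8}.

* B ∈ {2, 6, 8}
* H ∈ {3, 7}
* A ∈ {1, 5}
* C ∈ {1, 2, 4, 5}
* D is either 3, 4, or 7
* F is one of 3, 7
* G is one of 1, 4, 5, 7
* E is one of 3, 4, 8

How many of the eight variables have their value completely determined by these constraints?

4

The 8 variables together cover exactly {1, 2, 3, 4, 5, 6, 7, 8} — 8 values for 8 variables — and 6 appears only in B's list, so B = 6.
The 7 still-open variables draw from only 7 values {1, 2, 3, 4, 5, 7, 8}, so each is used; only C can be 2, hence C = 2.
Among the 6 still-open variables, 8 fits only E (and all 6 values in {1, 3, 4, 5, 7, 8} must be used), so E = 8.
F and H between them cover only {3, 7} — a naked pair. Remove those values from D, G.
D must be 4 (only option left). Strike 4 from G.
Determined: B=6, C=2, D=4, E=8. The other variables each still have more than one consistent value. That makes 4.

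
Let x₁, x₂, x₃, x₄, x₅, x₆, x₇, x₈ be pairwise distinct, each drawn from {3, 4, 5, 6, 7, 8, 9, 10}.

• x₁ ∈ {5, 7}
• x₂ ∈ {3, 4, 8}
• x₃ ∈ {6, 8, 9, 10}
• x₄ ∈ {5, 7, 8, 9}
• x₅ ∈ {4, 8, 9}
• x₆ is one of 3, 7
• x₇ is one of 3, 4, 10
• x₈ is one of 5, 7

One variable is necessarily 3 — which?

x₆

Among the 8 variables, 6 fits only x₃ (and all 8 values in {3, 4, 5, 6, 7, 8, 9, 10} must be used), so x₃ = 6.
Among the 7 still-open variables, 10 fits only x₇ (and all 7 values in {3, 4, 5, 7, 8, 9, 10} must be used), so x₇ = 10.
The 2 variables x₁ and x₈ are confined to {5, 7}, which locks those values in; drop them from x₄, x₆.
So 3 goes to x₆.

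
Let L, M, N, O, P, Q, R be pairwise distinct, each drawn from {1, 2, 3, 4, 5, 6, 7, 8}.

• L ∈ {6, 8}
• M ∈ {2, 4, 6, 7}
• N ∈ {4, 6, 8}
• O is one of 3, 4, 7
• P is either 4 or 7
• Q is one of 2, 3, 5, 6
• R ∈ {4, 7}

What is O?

Among the 7 variables, 5 fits only Q (and all 7 values in {2, 3, 4, 5, 6, 7, 8} must be used), so Q = 5.
The 6 still-open variables together cover exactly {2, 3, 4, 6, 7, 8} — 6 values for 6 variables — and 2 appears only in M's list, so M = 2.
Among the 5 still-open variables, 3 fits only O (and all 5 values in {3, 4, 6, 7, 8} must be used), so O = 3.

3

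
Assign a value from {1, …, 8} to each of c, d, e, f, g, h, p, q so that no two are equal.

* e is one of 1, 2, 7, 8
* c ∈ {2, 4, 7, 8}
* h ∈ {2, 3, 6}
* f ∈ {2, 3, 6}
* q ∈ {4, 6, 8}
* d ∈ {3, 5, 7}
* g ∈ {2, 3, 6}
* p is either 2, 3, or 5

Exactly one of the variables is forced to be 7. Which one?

The 8 variables draw from only 8 values {1, 2, 3, 4, 5, 6, 7, 8}, so each is used; only e can be 1, hence e = 1.
f, g, h share exactly the 3 values {2, 3, 6}; by pigeonhole those values go to them, so strike 2, 3, 6 from c, d, p, q.
p has just one choice, so p = 5. Remove 5 from d.
So 7 goes to d.

d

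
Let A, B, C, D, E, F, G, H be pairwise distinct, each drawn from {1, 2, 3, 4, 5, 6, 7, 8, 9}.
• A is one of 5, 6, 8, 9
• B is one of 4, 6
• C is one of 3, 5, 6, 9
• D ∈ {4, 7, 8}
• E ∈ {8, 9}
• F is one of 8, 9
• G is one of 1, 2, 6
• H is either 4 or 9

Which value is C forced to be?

3

The 2 variables E and F are confined to {8, 9}, which locks those values in; drop them from A, C, D, H.
H's domain is down to {4}, so H = 4. Remove 4 from B, D.
B has just one choice, so B = 6. So A, C, G can't be 6.
That leaves D = 7.
A has just one choice, so A = 5. Eliminate 5 elsewhere: C.
So C = 3.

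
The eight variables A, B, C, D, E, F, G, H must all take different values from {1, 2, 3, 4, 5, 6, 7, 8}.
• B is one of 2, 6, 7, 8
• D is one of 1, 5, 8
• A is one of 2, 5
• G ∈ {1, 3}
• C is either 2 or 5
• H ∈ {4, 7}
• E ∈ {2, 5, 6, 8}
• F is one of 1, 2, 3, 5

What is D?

Among the 8 variables, 4 fits only H (and all 8 values in {1, 2, 3, 4, 5, 6, 7, 8} must be used), so H = 4.
The 7 still-open variables draw from only 7 values {1, 2, 3, 5, 6, 7, 8}, so each is used; only B can be 7, hence B = 7.
Among the 6 still-open variables, 6 fits only E (and all 6 values in {1, 2, 3, 5, 6, 8} must be used), so E = 6.
Among the 5 still-open variables, 8 fits only D (and all 5 values in {1, 2, 3, 5, 8} must be used), so D = 8.

8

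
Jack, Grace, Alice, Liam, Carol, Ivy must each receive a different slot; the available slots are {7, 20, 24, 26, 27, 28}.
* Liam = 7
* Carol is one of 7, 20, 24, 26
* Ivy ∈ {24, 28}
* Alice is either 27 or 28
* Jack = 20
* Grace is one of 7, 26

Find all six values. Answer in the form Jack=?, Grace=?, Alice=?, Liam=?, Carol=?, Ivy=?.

Jack=20, Grace=26, Alice=27, Liam=7, Carol=24, Ivy=28

Jack has just one choice, so Jack = 20. So Carol can't be 20.
Liam must be 7 (only option left). So Grace, Carol can't be 7.
Grace must be 26 (only option left). Strike 26 from Carol.
That leaves Carol = 24. Strike 24 from Ivy.
Ivy's domain is down to {28}, so Ivy = 28. Remove 28 from Alice.
Alice must be 27 (only option left).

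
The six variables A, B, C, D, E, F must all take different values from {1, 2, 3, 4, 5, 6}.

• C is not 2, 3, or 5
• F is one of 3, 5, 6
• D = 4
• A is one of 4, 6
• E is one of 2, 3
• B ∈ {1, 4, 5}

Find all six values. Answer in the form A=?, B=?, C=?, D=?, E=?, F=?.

D's domain is down to {4}, so D = 4. Eliminate 4 elsewhere: A, B, C.
A must be 6 (only option left). So C, F can't be 6.
C's domain is down to {1}, so C = 1. Strike 1 from B.
That leaves B = 5. Remove 5 from F.
That leaves F = 3. Eliminate 3 elsewhere: E.
E has just one choice, so E = 2.

A=6, B=5, C=1, D=4, E=2, F=3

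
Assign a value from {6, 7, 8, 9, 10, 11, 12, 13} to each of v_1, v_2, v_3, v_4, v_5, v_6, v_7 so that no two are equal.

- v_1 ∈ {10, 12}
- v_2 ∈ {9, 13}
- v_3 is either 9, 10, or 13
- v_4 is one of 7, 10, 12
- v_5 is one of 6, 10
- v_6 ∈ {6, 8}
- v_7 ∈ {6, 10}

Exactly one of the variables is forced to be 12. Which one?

The 7 variables together cover exactly {6, 7, 8, 9, 10, 12, 13} — 7 values for 7 variables — and 7 appears only in v_4's list, so v_4 = 7.
Among the 6 still-open variables, 8 fits only v_6 (and all 6 values in {6, 8, 9, 10, 12, 13} must be used), so v_6 = 8.
The 5 still-open variables together cover exactly {6, 9, 10, 12, 13} — 5 values for 5 variables — and 12 appears only in v_1's list, so v_1 = 12.

v_1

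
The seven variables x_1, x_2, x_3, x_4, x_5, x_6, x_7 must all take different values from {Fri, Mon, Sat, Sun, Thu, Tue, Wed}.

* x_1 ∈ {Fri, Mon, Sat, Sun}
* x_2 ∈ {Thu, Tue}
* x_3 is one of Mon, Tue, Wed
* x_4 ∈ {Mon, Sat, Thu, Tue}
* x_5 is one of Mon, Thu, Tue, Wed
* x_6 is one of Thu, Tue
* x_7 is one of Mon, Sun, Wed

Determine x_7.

The 7 variables together cover exactly {Fri, Mon, Sat, Sun, Thu, Tue, Wed} — 7 values for 7 variables — and Fri appears only in x_1's list, so x_1 = Fri.
Among the 6 still-open variables, Sat fits only x_4 (and all 6 values in {Mon, Sat, Sun, Thu, Tue, Wed} must be used), so x_4 = Sat.
The 5 still-open variables together cover exactly {Mon, Sun, Thu, Tue, Wed} — 5 values for 5 variables — and Sun appears only in x_7's list, so x_7 = Sun.

Sun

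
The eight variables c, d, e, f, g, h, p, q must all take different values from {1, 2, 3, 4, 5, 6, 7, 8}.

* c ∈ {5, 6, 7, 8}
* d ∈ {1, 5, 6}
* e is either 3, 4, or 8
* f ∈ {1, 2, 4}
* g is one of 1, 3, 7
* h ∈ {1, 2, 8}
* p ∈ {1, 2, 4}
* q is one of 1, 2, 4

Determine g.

7

f, p, q share exactly the 3 values {1, 2, 4}; by pigeonhole those values go to them, so strike 1, 2, 4 from d, e, g, h.
h must be 8 (only option left). Remove 8 from c, e.
e's domain is down to {3}, so e = 3. Remove 3 from g.
So g = 7.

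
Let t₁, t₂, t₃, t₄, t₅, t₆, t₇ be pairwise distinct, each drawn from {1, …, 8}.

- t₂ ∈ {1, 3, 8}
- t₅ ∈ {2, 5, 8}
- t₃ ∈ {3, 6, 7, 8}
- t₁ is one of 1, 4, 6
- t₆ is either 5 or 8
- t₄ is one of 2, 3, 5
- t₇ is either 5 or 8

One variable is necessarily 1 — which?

t₂

The 2 variables t₆ and t₇ are confined to {5, 8}, which locks those values in; drop them from t₂, t₃, t₄, t₅.
t₅ must be 2 (only option left). Remove 2 from t₄.
t₄'s domain is down to {3}, so t₄ = 3. Strike 3 from t₂, t₃.
So 1 goes to t₂.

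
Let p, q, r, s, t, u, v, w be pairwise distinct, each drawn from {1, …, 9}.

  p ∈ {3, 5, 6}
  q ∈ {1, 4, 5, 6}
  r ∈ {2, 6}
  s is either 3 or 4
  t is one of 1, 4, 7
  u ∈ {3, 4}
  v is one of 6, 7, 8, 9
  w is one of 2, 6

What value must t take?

The 2 variables r and w are confined to {2, 6}, which locks those values in; drop them from p, q, v.
s and u share exactly the 2 values {3, 4}; by pigeonhole those values go to them, so strike 3, 4 from p, q, t.
That leaves p = 5. Eliminate 5 elsewhere: q.
q has just one choice, so q = 1. Remove 1 from t.
So t = 7.

7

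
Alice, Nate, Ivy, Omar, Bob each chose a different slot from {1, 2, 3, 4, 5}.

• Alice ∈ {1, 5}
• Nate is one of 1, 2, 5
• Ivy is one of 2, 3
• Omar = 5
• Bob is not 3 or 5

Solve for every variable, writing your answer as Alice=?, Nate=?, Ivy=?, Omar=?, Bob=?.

Alice=1, Nate=2, Ivy=3, Omar=5, Bob=4

Omar must be 5 (only option left). Remove 5 from Alice, Nate.
That leaves Alice = 1. Strike 1 from Nate, Bob.
Nate's domain is down to {2}, so Nate = 2. So Ivy, Bob can't be 2.
Ivy's domain is down to {3}, so Ivy = 3.
Bob's domain is down to {4}, so Bob = 4.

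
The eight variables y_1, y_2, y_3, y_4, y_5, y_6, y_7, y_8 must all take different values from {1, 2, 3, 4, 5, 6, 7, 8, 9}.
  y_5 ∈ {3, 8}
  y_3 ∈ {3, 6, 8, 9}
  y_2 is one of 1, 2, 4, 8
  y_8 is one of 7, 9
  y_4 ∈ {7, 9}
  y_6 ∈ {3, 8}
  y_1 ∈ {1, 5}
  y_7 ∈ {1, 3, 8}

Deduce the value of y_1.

5

y_4 and y_8 share exactly the 2 values {7, 9}; by pigeonhole those values go to them, so strike 7, 9 from y_3.
y_5 and y_6 between them cover only {3, 8} — a naked pair. Remove those values from y_2, y_3, y_7.
y_3 must be 6 (only option left).
That leaves y_7 = 1. So y_1, y_2 can't be 1.
So y_1 = 5.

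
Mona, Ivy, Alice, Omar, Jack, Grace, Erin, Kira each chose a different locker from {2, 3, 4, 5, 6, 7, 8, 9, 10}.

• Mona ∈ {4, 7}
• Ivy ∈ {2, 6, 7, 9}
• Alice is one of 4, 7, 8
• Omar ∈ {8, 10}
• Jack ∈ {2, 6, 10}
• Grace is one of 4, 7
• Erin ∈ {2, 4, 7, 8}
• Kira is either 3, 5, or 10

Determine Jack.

Mona and Grace between them cover only {4, 7} — a naked pair. Remove those values from Ivy, Alice, Erin.
Alice has just one choice, so Alice = 8. So Omar, Erin can't be 8.
Omar must be 10 (only option left). Remove 10 from Jack, Kira.
Erin has just one choice, so Erin = 2. Eliminate 2 elsewhere: Ivy, Jack.
So Jack = 6.

6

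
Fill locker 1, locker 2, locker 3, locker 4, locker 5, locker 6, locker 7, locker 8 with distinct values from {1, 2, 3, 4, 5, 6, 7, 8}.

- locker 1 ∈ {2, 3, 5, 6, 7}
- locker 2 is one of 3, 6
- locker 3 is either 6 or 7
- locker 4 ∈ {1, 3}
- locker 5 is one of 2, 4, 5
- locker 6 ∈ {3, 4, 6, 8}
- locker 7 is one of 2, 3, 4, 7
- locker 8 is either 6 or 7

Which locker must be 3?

The 8 variables together cover exactly {1, 2, 3, 4, 5, 6, 7, 8} — 8 values for 8 variables — and 1 appears only in locker 4's list, so locker 4 = 1.
The 7 still-open variables draw from only 7 values {2, 3, 4, 5, 6, 7, 8}, so each is used; only locker 6 can be 8, hence locker 6 = 8.
The 2 variables locker 3 and locker 8 are confined to {6, 7}, which locks those values in; drop them from locker 1, locker 2, locker 7.
So 3 goes to locker 2.

locker 2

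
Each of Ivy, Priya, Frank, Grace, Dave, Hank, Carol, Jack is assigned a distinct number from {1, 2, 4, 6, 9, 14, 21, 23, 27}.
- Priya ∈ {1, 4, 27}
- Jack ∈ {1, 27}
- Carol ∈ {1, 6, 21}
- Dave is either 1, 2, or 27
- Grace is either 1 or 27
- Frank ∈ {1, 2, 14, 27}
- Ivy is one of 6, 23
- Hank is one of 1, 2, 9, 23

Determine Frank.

14

The 2 variables Grace and Jack are confined to {1, 27}, which locks those values in; drop them from Priya, Frank, Dave, Hank, Carol.
Priya must be 4 (only option left).
Dave must be 2 (only option left). So Frank, Hank can't be 2.
So Frank = 14.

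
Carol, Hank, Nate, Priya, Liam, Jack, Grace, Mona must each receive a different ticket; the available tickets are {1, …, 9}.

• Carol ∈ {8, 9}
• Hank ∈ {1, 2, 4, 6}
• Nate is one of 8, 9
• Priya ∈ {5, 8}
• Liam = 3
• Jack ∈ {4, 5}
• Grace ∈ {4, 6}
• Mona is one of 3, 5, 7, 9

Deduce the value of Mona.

7

Liam has just one choice, so Liam = 3. Eliminate 3 elsewhere: Mona.
The 2 variables Carol and Nate are confined to {8, 9}, which locks those values in; drop them from Priya, Mona.
Priya must be 5 (only option left). So Jack, Mona can't be 5.
So Mona = 7.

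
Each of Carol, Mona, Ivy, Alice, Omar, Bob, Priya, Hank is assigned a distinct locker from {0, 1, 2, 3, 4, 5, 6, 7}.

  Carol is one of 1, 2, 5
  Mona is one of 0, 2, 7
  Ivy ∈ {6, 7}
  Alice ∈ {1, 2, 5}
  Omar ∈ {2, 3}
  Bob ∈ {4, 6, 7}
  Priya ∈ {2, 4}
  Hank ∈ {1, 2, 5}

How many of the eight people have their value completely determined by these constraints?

3

Among the 8 variables, 0 fits only Mona (and all 8 values in {0, 1, 2, 3, 4, 5, 6, 7} must be used), so Mona = 0.
Among the 7 still-open variables, 3 fits only Omar (and all 7 values in {1, 2, 3, 4, 5, 6, 7} must be used), so Omar = 3.
Carol, Alice, Hank between them cover only {1, 2, 5} — a naked triple. Remove those values from Priya.
Priya must be 4 (only option left). Eliminate 4 elsewhere: Bob.
Determined: Mona=0, Omar=3, Priya=4. The other people each still have more than one consistent value. That makes 3.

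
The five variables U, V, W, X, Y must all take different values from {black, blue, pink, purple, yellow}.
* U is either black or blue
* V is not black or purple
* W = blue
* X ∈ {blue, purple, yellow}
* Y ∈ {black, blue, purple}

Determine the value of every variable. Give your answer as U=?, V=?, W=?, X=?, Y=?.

U=black, V=pink, W=blue, X=yellow, Y=purple

W has just one choice, so W = blue. Eliminate blue elsewhere: U, V, X, Y.
U must be black (only option left). So Y can't be black.
Y must be purple (only option left). Eliminate purple elsewhere: X.
X must be yellow (only option left). Strike yellow from V.
That leaves V = pink.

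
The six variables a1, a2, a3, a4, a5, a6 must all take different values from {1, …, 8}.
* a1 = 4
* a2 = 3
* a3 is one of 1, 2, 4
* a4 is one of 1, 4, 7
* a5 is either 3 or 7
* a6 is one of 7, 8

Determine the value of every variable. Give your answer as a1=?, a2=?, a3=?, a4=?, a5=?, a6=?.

a1's domain is down to {4}, so a1 = 4. Remove 4 from a3, a4.
a2 has just one choice, so a2 = 3. So a5 can't be 3.
a5 must be 7 (only option left). Remove 7 from a4, a6.
a6's domain is down to {8}, so a6 = 8.
a4 has just one choice, so a4 = 1. Remove 1 from a3.
a3 has just one choice, so a3 = 2.

a1=4, a2=3, a3=2, a4=1, a5=7, a6=8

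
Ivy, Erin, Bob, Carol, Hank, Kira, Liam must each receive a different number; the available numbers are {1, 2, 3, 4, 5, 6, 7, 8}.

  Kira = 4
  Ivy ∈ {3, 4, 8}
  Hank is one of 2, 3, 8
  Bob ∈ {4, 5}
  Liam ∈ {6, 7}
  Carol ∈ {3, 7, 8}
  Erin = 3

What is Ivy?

8

Erin must be 3 (only option left). Eliminate 3 elsewhere: Ivy, Carol, Hank.
Kira must be 4 (only option left). So Ivy, Bob can't be 4.
So Ivy = 8.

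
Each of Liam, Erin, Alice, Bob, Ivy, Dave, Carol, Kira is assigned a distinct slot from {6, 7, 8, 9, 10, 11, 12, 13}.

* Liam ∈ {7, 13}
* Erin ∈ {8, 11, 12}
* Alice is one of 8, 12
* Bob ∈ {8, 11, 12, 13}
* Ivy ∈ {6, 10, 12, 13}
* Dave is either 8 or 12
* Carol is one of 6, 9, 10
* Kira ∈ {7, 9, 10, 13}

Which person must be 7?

Liam

The 2 variables Alice and Dave are confined to {8, 12}, which locks those values in; drop them from Erin, Bob, Ivy.
Erin's domain is down to {11}, so Erin = 11. Eliminate 11 elsewhere: Bob.
Bob must be 13 (only option left). Remove 13 from Liam, Ivy, Kira.
So 7 goes to Liam.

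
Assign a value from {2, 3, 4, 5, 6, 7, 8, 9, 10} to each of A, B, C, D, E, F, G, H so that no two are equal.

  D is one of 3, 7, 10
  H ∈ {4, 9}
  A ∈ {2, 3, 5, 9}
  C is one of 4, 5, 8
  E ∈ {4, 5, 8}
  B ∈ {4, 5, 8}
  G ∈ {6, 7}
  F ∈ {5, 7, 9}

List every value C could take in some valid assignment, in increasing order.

The 3 variables B, C, E are confined to {4, 5, 8}, which locks those values in; drop them from A, F, H.
H must be 9 (only option left). Strike 9 from A, F.
F has just one choice, so F = 7. Strike 7 from D, G.
G has just one choice, so G = 6.
No further eliminations apply; C can still be any of 4, 5, 8.

4, 5, 8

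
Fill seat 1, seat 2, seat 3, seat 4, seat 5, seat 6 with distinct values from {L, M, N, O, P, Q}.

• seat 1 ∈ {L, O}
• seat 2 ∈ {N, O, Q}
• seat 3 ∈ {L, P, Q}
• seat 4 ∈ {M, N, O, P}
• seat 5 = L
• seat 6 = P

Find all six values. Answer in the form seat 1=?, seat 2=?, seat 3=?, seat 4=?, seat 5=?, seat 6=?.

seat 1=O, seat 2=N, seat 3=Q, seat 4=M, seat 5=L, seat 6=P

seat 5's domain is down to {L}, so seat 5 = L. Remove L from seat 1, seat 3.
seat 6 has just one choice, so seat 6 = P. So seat 3, seat 4 can't be P.
seat 1 has just one choice, so seat 1 = O. Remove O from seat 2, seat 4.
seat 3's domain is down to {Q}, so seat 3 = Q. Strike Q from seat 2.
That leaves seat 2 = N. Strike N from seat 4.
That leaves seat 4 = M.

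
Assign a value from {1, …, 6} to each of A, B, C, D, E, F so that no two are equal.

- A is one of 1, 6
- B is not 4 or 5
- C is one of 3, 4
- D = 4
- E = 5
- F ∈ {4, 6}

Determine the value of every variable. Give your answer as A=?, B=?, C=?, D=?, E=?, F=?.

A=1, B=2, C=3, D=4, E=5, F=6

D must be 4 (only option left). So C, F can't be 4.
That leaves E = 5.
That leaves F = 6. Eliminate 6 elsewhere: A, B.
A has just one choice, so A = 1. Remove 1 from B.
That leaves C = 3. Remove 3 from B.
That leaves B = 2.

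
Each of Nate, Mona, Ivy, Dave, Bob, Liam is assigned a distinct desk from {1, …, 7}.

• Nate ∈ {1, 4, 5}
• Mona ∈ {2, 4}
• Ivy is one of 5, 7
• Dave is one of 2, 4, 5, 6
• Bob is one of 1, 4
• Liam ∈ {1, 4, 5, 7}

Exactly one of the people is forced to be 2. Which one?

Mona

The 6 variables together cover exactly {1, 2, 4, 5, 6, 7} — 6 values for 6 variables — and 6 appears only in Dave's list, so Dave = 6.
Among the 5 still-open variables, 2 fits only Mona (and all 5 values in {1, 2, 4, 5, 7} must be used), so Mona = 2.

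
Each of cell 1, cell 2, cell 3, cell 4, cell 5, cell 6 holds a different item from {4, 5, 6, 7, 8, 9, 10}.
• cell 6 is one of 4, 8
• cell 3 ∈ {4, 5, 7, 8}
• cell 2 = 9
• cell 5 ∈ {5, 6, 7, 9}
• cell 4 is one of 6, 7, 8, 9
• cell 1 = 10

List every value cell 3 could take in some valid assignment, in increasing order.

4, 5, 7, 8

cell 1 has just one choice, so cell 1 = 10.
That leaves cell 2 = 9. Strike 9 from cell 4, cell 5.
No further eliminations apply; cell 3 can still be any of 4, 5, 7, 8.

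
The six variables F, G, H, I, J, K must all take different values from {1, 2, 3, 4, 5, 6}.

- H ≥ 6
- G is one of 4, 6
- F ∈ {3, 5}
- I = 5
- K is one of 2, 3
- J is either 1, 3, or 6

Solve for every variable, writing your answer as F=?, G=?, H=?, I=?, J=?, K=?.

H has just one choice, so H = 6. Eliminate 6 elsewhere: G, J.
I has just one choice, so I = 5. Remove 5 from F.
F must be 3 (only option left). Remove 3 from J, K.
G has just one choice, so G = 4.
J's domain is down to {1}, so J = 1.
That leaves K = 2.

F=3, G=4, H=6, I=5, J=1, K=2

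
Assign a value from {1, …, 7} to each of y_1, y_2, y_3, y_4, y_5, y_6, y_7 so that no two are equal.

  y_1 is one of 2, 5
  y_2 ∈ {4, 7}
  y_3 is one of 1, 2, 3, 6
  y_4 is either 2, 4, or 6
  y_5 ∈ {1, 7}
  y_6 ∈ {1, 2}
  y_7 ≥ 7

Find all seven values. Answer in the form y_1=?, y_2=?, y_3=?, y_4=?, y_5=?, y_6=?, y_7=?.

y_7 has just one choice, so y_7 = 7. So y_2, y_5 can't be 7.
y_2 must be 4 (only option left). So y_4 can't be 4.
y_5 has just one choice, so y_5 = 1. Eliminate 1 elsewhere: y_3, y_6.
y_6 has just one choice, so y_6 = 2. Remove 2 from y_1, y_3, y_4.
y_1's domain is down to {5}, so y_1 = 5.
y_4 has just one choice, so y_4 = 6. Remove 6 from y_3.
y_3 must be 3 (only option left).

y_1=5, y_2=4, y_3=3, y_4=6, y_5=1, y_6=2, y_7=7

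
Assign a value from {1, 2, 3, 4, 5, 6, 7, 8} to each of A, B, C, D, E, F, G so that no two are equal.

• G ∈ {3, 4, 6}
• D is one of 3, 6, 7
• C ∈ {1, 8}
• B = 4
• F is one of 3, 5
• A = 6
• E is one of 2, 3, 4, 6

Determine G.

3

A's domain is down to {6}, so A = 6. Eliminate 6 elsewhere: D, E, G.
B must be 4 (only option left). So E, G can't be 4.
So G = 3.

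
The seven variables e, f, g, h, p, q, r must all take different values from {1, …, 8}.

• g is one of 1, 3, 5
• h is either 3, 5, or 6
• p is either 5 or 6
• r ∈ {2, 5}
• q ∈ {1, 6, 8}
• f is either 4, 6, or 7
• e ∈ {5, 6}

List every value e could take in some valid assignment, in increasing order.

e and p between them cover only {5, 6} — a naked pair. Remove those values from f, g, h, q, r.
h must be 3 (only option left). So g can't be 3.
r has just one choice, so r = 2.
That leaves g = 1. So q can't be 1.
q has just one choice, so q = 8.
No further eliminations apply; e can still be any of 5, 6.

5, 6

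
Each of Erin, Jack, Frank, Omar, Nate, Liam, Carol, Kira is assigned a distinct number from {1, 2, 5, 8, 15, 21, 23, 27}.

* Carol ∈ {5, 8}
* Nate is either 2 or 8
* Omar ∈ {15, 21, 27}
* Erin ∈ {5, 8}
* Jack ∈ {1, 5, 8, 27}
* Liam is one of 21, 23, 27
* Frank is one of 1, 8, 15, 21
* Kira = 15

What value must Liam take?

23

Kira's domain is down to {15}, so Kira = 15. So Frank, Omar can't be 15.
The 7 still-open variables draw from only 7 values {1, 2, 5, 8, 21, 23, 27}, so each is used; only Nate can be 2, hence Nate = 2.
The 6 still-open variables draw from only 6 values {1, 5, 8, 21, 23, 27}, so each is used; only Liam can be 23, hence Liam = 23.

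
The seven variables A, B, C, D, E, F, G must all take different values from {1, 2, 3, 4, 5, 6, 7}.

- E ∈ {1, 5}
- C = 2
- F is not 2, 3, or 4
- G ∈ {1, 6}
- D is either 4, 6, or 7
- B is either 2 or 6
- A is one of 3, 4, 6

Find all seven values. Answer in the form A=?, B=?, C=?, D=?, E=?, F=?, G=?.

A=3, B=6, C=2, D=4, E=5, F=7, G=1

C must be 2 (only option left). Remove 2 from B.
B must be 6 (only option left). So A, D, F, G can't be 6.
G must be 1 (only option left). Eliminate 1 elsewhere: E, F.
E has just one choice, so E = 5. Remove 5 from F.
That leaves F = 7. Strike 7 from D.
D's domain is down to {4}, so D = 4. So A can't be 4.
A has just one choice, so A = 3.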